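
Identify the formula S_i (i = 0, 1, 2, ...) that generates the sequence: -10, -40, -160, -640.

Check ratios: -40 / -10 = 4.0
Common ratio r = 4.
First term a = -10.
Formula: S_i = -10 * 4^i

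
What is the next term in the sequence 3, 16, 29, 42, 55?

Differences: 16 - 3 = 13
This is an arithmetic sequence with common difference d = 13.
Next term = 55 + 13 = 68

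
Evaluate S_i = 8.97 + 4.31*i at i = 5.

S_5 = 8.97 + 4.31*5 = 8.97 + 21.55 = 30.52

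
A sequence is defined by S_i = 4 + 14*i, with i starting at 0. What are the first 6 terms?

This is an arithmetic sequence.
i=0: S_0 = 4 + 14*0 = 4
i=1: S_1 = 4 + 14*1 = 18
i=2: S_2 = 4 + 14*2 = 32
i=3: S_3 = 4 + 14*3 = 46
i=4: S_4 = 4 + 14*4 = 60
i=5: S_5 = 4 + 14*5 = 74
The first 6 terms are: [4, 18, 32, 46, 60, 74]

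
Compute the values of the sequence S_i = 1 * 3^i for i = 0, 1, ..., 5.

This is a geometric sequence.
i=0: S_0 = 1 * 3^0 = 1
i=1: S_1 = 1 * 3^1 = 3
i=2: S_2 = 1 * 3^2 = 9
i=3: S_3 = 1 * 3^3 = 27
i=4: S_4 = 1 * 3^4 = 81
i=5: S_5 = 1 * 3^5 = 243
The first 6 terms are: [1, 3, 9, 27, 81, 243]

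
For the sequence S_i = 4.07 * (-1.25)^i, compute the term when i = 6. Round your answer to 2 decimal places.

S_6 = 4.07 * (-1.25)^6 ≈ 4.07 * 3.8147 ≈ 15.53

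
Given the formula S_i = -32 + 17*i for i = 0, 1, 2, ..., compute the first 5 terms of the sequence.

This is an arithmetic sequence.
i=0: S_0 = -32 + 17*0 = -32
i=1: S_1 = -32 + 17*1 = -15
i=2: S_2 = -32 + 17*2 = 2
i=3: S_3 = -32 + 17*3 = 19
i=4: S_4 = -32 + 17*4 = 36
The first 5 terms are: [-32, -15, 2, 19, 36]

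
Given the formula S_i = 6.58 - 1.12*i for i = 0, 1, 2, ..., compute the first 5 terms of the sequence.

This is an arithmetic sequence.
i=0: S_0 = 6.58 + -1.12*0 = 6.58
i=1: S_1 = 6.58 + -1.12*1 = 5.46
i=2: S_2 = 6.58 + -1.12*2 = 4.34
i=3: S_3 = 6.58 + -1.12*3 = 3.22
i=4: S_4 = 6.58 + -1.12*4 = 2.1
The first 5 terms are: [6.58, 5.46, 4.34, 3.22, 2.1]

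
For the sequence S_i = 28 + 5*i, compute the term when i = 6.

S_6 = 28 + 5*6 = 28 + 30 = 58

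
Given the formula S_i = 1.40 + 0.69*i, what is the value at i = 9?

S_9 = 1.4 + 0.69*9 = 1.4 + 6.21 = 7.61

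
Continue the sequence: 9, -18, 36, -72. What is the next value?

Ratios: -18 / 9 = -2.0
This is a geometric sequence with common ratio r = -2.
Next term = -72 * -2 = 144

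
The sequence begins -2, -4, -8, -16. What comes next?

Ratios: -4 / -2 = 2.0
This is a geometric sequence with common ratio r = 2.
Next term = -16 * 2 = -32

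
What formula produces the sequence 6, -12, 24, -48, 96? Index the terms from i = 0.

Check ratios: -12 / 6 = -2.0
Common ratio r = -2.
First term a = 6.
Formula: S_i = 6 * (-2)^i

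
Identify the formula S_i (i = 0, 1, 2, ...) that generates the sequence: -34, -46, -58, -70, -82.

Check differences: -46 - -34 = -12
-58 - -46 = -12
Common difference d = -12.
First term a = -34.
Formula: S_i = -34 - 12*i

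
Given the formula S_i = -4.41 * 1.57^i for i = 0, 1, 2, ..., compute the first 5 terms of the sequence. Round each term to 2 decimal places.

This is a geometric sequence.
i=0: S_0 = -4.41 * 1.57^0 = -4.41
i=1: S_1 = -4.41 * 1.57^1 ≈ -6.92
i=2: S_2 = -4.41 * 1.57^2 ≈ -10.87
i=3: S_3 = -4.41 * 1.57^3 ≈ -17.07
i=4: S_4 = -4.41 * 1.57^4 ≈ -26.79
The first 5 terms are: [-4.41, -6.92, -10.87, -17.07, -26.79]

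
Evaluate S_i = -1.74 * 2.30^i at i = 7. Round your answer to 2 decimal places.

S_7 = -1.74 * 2.3^7 ≈ -1.74 * 340.4825 ≈ -592.44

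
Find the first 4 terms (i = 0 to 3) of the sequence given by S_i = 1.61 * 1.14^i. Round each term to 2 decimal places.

This is a geometric sequence.
i=0: S_0 = 1.61 * 1.14^0 = 1.61
i=1: S_1 = 1.61 * 1.14^1 ≈ 1.84
i=2: S_2 = 1.61 * 1.14^2 ≈ 2.09
i=3: S_3 = 1.61 * 1.14^3 ≈ 2.39
The first 4 terms are: [1.61, 1.84, 2.09, 2.39]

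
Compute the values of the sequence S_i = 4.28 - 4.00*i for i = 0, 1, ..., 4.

This is an arithmetic sequence.
i=0: S_0 = 4.28 + -4.0*0 = 4.28
i=1: S_1 = 4.28 + -4.0*1 = 0.28
i=2: S_2 = 4.28 + -4.0*2 = -3.72
i=3: S_3 = 4.28 + -4.0*3 = -7.72
i=4: S_4 = 4.28 + -4.0*4 = -11.72
The first 5 terms are: [4.28, 0.28, -3.72, -7.72, -11.72]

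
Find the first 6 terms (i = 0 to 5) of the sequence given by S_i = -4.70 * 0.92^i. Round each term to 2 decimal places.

This is a geometric sequence.
i=0: S_0 = -4.7 * 0.92^0 = -4.7
i=1: S_1 = -4.7 * 0.92^1 ≈ -4.32
i=2: S_2 = -4.7 * 0.92^2 ≈ -3.98
i=3: S_3 = -4.7 * 0.92^3 ≈ -3.66
i=4: S_4 = -4.7 * 0.92^4 ≈ -3.37
i=5: S_5 = -4.7 * 0.92^5 ≈ -3.1
The first 6 terms are: [-4.7, -4.32, -3.98, -3.66, -3.37, -3.1]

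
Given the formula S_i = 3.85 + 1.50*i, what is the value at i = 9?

S_9 = 3.85 + 1.5*9 = 3.85 + 13.5 = 17.35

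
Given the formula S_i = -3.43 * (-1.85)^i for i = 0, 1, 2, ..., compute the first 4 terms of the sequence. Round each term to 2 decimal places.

This is a geometric sequence.
i=0: S_0 = -3.43 * (-1.85)^0 = -3.43
i=1: S_1 = -3.43 * (-1.85)^1 ≈ 6.35
i=2: S_2 = -3.43 * (-1.85)^2 ≈ -11.74
i=3: S_3 = -3.43 * (-1.85)^3 ≈ 21.72
The first 4 terms are: [-3.43, 6.35, -11.74, 21.72]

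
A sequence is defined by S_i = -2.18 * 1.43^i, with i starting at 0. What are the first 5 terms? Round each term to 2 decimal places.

This is a geometric sequence.
i=0: S_0 = -2.18 * 1.43^0 = -2.18
i=1: S_1 = -2.18 * 1.43^1 ≈ -3.12
i=2: S_2 = -2.18 * 1.43^2 ≈ -4.46
i=3: S_3 = -2.18 * 1.43^3 ≈ -6.37
i=4: S_4 = -2.18 * 1.43^4 ≈ -9.12
The first 5 terms are: [-2.18, -3.12, -4.46, -6.37, -9.12]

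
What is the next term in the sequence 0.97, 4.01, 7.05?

Differences: 4.01 - 0.97 = 3.04
This is an arithmetic sequence with common difference d = 3.04.
Next term = 7.05 + 3.04 = 10.09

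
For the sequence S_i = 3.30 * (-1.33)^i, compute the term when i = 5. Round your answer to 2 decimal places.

S_5 = 3.3 * (-1.33)^5 ≈ 3.3 * -4.1616 ≈ -13.73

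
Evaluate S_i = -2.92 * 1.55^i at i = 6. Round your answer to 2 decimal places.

S_6 = -2.92 * 1.55^6 ≈ -2.92 * 13.8672 ≈ -40.49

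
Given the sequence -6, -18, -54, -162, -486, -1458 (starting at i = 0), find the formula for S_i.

Check ratios: -18 / -6 = 3.0
Common ratio r = 3.
First term a = -6.
Formula: S_i = -6 * 3^i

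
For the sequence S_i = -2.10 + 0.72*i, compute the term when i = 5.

S_5 = -2.1 + 0.72*5 = -2.1 + 3.6 = 1.5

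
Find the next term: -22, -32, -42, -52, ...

Differences: -32 - -22 = -10
This is an arithmetic sequence with common difference d = -10.
Next term = -52 + -10 = -62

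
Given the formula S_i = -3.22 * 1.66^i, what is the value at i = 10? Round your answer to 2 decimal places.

S_10 = -3.22 * 1.66^10 ≈ -3.22 * 158.8843 ≈ -511.61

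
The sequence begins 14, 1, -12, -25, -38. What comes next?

Differences: 1 - 14 = -13
This is an arithmetic sequence with common difference d = -13.
Next term = -38 + -13 = -51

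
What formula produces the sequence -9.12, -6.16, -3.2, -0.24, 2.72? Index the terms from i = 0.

Check differences: -6.16 - -9.12 = 2.96
-3.2 - -6.16 = 2.96
Common difference d = 2.96.
First term a = -9.12.
Formula: S_i = -9.12 + 2.96*i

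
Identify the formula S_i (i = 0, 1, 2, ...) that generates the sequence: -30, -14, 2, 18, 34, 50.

Check differences: -14 - -30 = 16
2 - -14 = 16
Common difference d = 16.
First term a = -30.
Formula: S_i = -30 + 16*i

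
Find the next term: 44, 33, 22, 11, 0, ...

Differences: 33 - 44 = -11
This is an arithmetic sequence with common difference d = -11.
Next term = 0 + -11 = -11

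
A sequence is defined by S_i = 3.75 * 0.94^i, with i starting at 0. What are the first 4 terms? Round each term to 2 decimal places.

This is a geometric sequence.
i=0: S_0 = 3.75 * 0.94^0 = 3.75
i=1: S_1 = 3.75 * 0.94^1 ≈ 3.53
i=2: S_2 = 3.75 * 0.94^2 ≈ 3.31
i=3: S_3 = 3.75 * 0.94^3 ≈ 3.11
The first 4 terms are: [3.75, 3.53, 3.31, 3.11]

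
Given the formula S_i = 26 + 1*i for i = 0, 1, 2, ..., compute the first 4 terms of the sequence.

This is an arithmetic sequence.
i=0: S_0 = 26 + 1*0 = 26
i=1: S_1 = 26 + 1*1 = 27
i=2: S_2 = 26 + 1*2 = 28
i=3: S_3 = 26 + 1*3 = 29
The first 4 terms are: [26, 27, 28, 29]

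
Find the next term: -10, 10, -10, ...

Ratios: 10 / -10 = -1.0
This is a geometric sequence with common ratio r = -1.
Next term = -10 * -1 = 10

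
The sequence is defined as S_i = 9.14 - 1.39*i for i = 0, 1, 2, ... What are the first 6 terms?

This is an arithmetic sequence.
i=0: S_0 = 9.14 + -1.39*0 = 9.14
i=1: S_1 = 9.14 + -1.39*1 = 7.75
i=2: S_2 = 9.14 + -1.39*2 = 6.36
i=3: S_3 = 9.14 + -1.39*3 = 4.97
i=4: S_4 = 9.14 + -1.39*4 = 3.58
i=5: S_5 = 9.14 + -1.39*5 = 2.19
The first 6 terms are: [9.14, 7.75, 6.36, 4.97, 3.58, 2.19]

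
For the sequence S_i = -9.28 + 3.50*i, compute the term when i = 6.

S_6 = -9.28 + 3.5*6 = -9.28 + 21.0 = 11.72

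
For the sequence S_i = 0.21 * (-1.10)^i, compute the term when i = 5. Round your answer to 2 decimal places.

S_5 = 0.21 * (-1.1)^5 ≈ 0.21 * -1.6105 ≈ -0.34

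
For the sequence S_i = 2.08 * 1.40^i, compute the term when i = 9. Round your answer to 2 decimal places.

S_9 = 2.08 * 1.4^9 ≈ 2.08 * 20.661 ≈ 42.97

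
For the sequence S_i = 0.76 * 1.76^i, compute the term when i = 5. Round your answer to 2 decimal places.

S_5 = 0.76 * 1.76^5 ≈ 0.76 * 16.8874 ≈ 12.83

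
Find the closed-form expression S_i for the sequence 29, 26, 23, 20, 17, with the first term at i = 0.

Check differences: 26 - 29 = -3
23 - 26 = -3
Common difference d = -3.
First term a = 29.
Formula: S_i = 29 - 3*i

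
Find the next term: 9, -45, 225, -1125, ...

Ratios: -45 / 9 = -5.0
This is a geometric sequence with common ratio r = -5.
Next term = -1125 * -5 = 5625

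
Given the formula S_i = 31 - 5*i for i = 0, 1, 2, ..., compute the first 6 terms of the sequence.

This is an arithmetic sequence.
i=0: S_0 = 31 + -5*0 = 31
i=1: S_1 = 31 + -5*1 = 26
i=2: S_2 = 31 + -5*2 = 21
i=3: S_3 = 31 + -5*3 = 16
i=4: S_4 = 31 + -5*4 = 11
i=5: S_5 = 31 + -5*5 = 6
The first 6 terms are: [31, 26, 21, 16, 11, 6]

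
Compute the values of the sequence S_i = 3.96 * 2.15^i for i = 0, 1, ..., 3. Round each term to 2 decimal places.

This is a geometric sequence.
i=0: S_0 = 3.96 * 2.15^0 = 3.96
i=1: S_1 = 3.96 * 2.15^1 ≈ 8.51
i=2: S_2 = 3.96 * 2.15^2 ≈ 18.31
i=3: S_3 = 3.96 * 2.15^3 ≈ 39.36
The first 4 terms are: [3.96, 8.51, 18.31, 39.36]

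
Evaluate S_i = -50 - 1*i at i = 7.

S_7 = -50 + -1*7 = -50 + -7 = -57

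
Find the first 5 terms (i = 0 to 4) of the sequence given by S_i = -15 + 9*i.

This is an arithmetic sequence.
i=0: S_0 = -15 + 9*0 = -15
i=1: S_1 = -15 + 9*1 = -6
i=2: S_2 = -15 + 9*2 = 3
i=3: S_3 = -15 + 9*3 = 12
i=4: S_4 = -15 + 9*4 = 21
The first 5 terms are: [-15, -6, 3, 12, 21]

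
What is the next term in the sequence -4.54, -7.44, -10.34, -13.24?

Differences: -7.44 - -4.54 = -2.9
This is an arithmetic sequence with common difference d = -2.9.
Next term = -13.24 + -2.9 = -16.14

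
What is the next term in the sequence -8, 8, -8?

Ratios: 8 / -8 = -1.0
This is a geometric sequence with common ratio r = -1.
Next term = -8 * -1 = 8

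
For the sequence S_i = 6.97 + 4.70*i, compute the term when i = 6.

S_6 = 6.97 + 4.7*6 = 6.97 + 28.2 = 35.17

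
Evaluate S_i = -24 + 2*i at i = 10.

S_10 = -24 + 2*10 = -24 + 20 = -4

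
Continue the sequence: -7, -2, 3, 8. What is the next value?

Differences: -2 - -7 = 5
This is an arithmetic sequence with common difference d = 5.
Next term = 8 + 5 = 13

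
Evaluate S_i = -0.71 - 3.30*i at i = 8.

S_8 = -0.71 + -3.3*8 = -0.71 + -26.4 = -27.11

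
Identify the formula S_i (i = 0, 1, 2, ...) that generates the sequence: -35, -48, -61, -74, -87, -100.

Check differences: -48 - -35 = -13
-61 - -48 = -13
Common difference d = -13.
First term a = -35.
Formula: S_i = -35 - 13*i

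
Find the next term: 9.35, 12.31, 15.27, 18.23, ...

Differences: 12.31 - 9.35 = 2.96
This is an arithmetic sequence with common difference d = 2.96.
Next term = 18.23 + 2.96 = 21.19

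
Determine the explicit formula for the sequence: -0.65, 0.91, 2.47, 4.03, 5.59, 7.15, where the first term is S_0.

Check differences: 0.91 - -0.65 = 1.56
2.47 - 0.91 = 1.56
Common difference d = 1.56.
First term a = -0.65.
Formula: S_i = -0.65 + 1.56*i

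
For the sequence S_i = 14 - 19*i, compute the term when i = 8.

S_8 = 14 + -19*8 = 14 + -152 = -138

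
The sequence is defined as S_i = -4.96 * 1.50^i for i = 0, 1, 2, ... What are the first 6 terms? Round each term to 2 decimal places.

This is a geometric sequence.
i=0: S_0 = -4.96 * 1.5^0 = -4.96
i=1: S_1 = -4.96 * 1.5^1 = -7.44
i=2: S_2 = -4.96 * 1.5^2 = -11.16
i=3: S_3 = -4.96 * 1.5^3 = -16.74
i=4: S_4 = -4.96 * 1.5^4 = -25.11
i=5: S_5 = -4.96 * 1.5^5 ≈ -37.67
The first 6 terms are: [-4.96, -7.44, -11.16, -16.74, -25.11, -37.67]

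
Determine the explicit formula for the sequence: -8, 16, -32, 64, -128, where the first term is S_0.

Check ratios: 16 / -8 = -2.0
Common ratio r = -2.
First term a = -8.
Formula: S_i = -8 * (-2)^i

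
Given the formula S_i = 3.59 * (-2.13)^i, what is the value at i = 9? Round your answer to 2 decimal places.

S_9 = 3.59 * (-2.13)^9 ≈ 3.59 * -902.436 ≈ -3239.75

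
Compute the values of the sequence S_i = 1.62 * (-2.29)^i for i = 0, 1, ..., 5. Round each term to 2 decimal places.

This is a geometric sequence.
i=0: S_0 = 1.62 * (-2.29)^0 = 1.62
i=1: S_1 = 1.62 * (-2.29)^1 ≈ -3.71
i=2: S_2 = 1.62 * (-2.29)^2 ≈ 8.5
i=3: S_3 = 1.62 * (-2.29)^3 ≈ -19.45
i=4: S_4 = 1.62 * (-2.29)^4 ≈ 44.55
i=5: S_5 = 1.62 * (-2.29)^5 ≈ -102.02
The first 6 terms are: [1.62, -3.71, 8.5, -19.45, 44.55, -102.02]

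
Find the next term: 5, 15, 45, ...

Ratios: 15 / 5 = 3.0
This is a geometric sequence with common ratio r = 3.
Next term = 45 * 3 = 135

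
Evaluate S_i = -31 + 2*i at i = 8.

S_8 = -31 + 2*8 = -31 + 16 = -15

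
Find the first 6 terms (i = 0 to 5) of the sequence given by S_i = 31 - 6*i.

This is an arithmetic sequence.
i=0: S_0 = 31 + -6*0 = 31
i=1: S_1 = 31 + -6*1 = 25
i=2: S_2 = 31 + -6*2 = 19
i=3: S_3 = 31 + -6*3 = 13
i=4: S_4 = 31 + -6*4 = 7
i=5: S_5 = 31 + -6*5 = 1
The first 6 terms are: [31, 25, 19, 13, 7, 1]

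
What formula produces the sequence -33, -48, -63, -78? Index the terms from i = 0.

Check differences: -48 - -33 = -15
-63 - -48 = -15
Common difference d = -15.
First term a = -33.
Formula: S_i = -33 - 15*i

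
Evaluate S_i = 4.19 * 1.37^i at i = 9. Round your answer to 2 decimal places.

S_9 = 4.19 * 1.37^9 ≈ 4.19 * 17.0014 ≈ 71.24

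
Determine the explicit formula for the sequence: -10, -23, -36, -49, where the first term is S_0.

Check differences: -23 - -10 = -13
-36 - -23 = -13
Common difference d = -13.
First term a = -10.
Formula: S_i = -10 - 13*i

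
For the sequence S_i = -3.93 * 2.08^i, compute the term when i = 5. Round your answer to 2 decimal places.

S_5 = -3.93 * 2.08^5 ≈ -3.93 * 38.9329 ≈ -153.01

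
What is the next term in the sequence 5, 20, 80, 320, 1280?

Ratios: 20 / 5 = 4.0
This is a geometric sequence with common ratio r = 4.
Next term = 1280 * 4 = 5120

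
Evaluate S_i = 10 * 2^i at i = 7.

S_7 = 10 * 2^7 = 10 * 128 = 1280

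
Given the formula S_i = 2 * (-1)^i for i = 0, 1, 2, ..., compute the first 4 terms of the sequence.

This is a geometric sequence.
i=0: S_0 = 2 * (-1)^0 = 2
i=1: S_1 = 2 * (-1)^1 = -2
i=2: S_2 = 2 * (-1)^2 = 2
i=3: S_3 = 2 * (-1)^3 = -2
The first 4 terms are: [2, -2, 2, -2]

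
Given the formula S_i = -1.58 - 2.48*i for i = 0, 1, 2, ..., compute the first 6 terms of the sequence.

This is an arithmetic sequence.
i=0: S_0 = -1.58 + -2.48*0 = -1.58
i=1: S_1 = -1.58 + -2.48*1 = -4.06
i=2: S_2 = -1.58 + -2.48*2 = -6.54
i=3: S_3 = -1.58 + -2.48*3 = -9.02
i=4: S_4 = -1.58 + -2.48*4 = -11.5
i=5: S_5 = -1.58 + -2.48*5 = -13.98
The first 6 terms are: [-1.58, -4.06, -6.54, -9.02, -11.5, -13.98]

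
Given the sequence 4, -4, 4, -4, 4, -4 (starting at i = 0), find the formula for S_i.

Check ratios: -4 / 4 = -1.0
Common ratio r = -1.
First term a = 4.
Formula: S_i = 4 * (-1)^i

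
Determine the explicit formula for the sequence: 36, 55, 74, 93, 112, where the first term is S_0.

Check differences: 55 - 36 = 19
74 - 55 = 19
Common difference d = 19.
First term a = 36.
Formula: S_i = 36 + 19*i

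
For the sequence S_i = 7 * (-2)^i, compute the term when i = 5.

S_5 = 7 * (-2)^5 = 7 * -32 = -224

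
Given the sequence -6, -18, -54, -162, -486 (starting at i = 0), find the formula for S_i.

Check ratios: -18 / -6 = 3.0
Common ratio r = 3.
First term a = -6.
Formula: S_i = -6 * 3^i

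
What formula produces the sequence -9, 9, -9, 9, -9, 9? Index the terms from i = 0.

Check ratios: 9 / -9 = -1.0
Common ratio r = -1.
First term a = -9.
Formula: S_i = -9 * (-1)^i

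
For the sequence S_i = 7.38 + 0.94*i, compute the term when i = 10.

S_10 = 7.38 + 0.94*10 = 7.38 + 9.4 = 16.78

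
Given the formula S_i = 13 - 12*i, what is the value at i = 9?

S_9 = 13 + -12*9 = 13 + -108 = -95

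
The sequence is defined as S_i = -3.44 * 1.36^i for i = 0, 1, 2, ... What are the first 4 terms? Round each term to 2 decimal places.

This is a geometric sequence.
i=0: S_0 = -3.44 * 1.36^0 = -3.44
i=1: S_1 = -3.44 * 1.36^1 ≈ -4.68
i=2: S_2 = -3.44 * 1.36^2 ≈ -6.36
i=3: S_3 = -3.44 * 1.36^3 ≈ -8.65
The first 4 terms are: [-3.44, -4.68, -6.36, -8.65]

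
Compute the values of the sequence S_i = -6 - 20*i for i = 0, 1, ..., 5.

This is an arithmetic sequence.
i=0: S_0 = -6 + -20*0 = -6
i=1: S_1 = -6 + -20*1 = -26
i=2: S_2 = -6 + -20*2 = -46
i=3: S_3 = -6 + -20*3 = -66
i=4: S_4 = -6 + -20*4 = -86
i=5: S_5 = -6 + -20*5 = -106
The first 6 terms are: [-6, -26, -46, -66, -86, -106]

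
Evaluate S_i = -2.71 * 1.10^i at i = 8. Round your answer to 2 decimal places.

S_8 = -2.71 * 1.1^8 ≈ -2.71 * 2.1436 ≈ -5.81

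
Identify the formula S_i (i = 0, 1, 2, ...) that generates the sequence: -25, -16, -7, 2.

Check differences: -16 - -25 = 9
-7 - -16 = 9
Common difference d = 9.
First term a = -25.
Formula: S_i = -25 + 9*i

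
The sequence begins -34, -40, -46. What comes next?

Differences: -40 - -34 = -6
This is an arithmetic sequence with common difference d = -6.
Next term = -46 + -6 = -52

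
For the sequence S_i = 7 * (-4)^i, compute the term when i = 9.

S_9 = 7 * (-4)^9 = 7 * -262144 = -1835008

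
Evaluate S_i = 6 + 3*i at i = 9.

S_9 = 6 + 3*9 = 6 + 27 = 33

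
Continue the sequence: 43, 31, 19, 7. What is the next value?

Differences: 31 - 43 = -12
This is an arithmetic sequence with common difference d = -12.
Next term = 7 + -12 = -5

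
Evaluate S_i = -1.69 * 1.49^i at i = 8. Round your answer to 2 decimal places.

S_8 = -1.69 * 1.49^8 ≈ -1.69 * 24.2935 ≈ -41.06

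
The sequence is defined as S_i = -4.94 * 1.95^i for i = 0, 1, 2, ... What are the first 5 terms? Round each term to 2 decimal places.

This is a geometric sequence.
i=0: S_0 = -4.94 * 1.95^0 = -4.94
i=1: S_1 = -4.94 * 1.95^1 ≈ -9.63
i=2: S_2 = -4.94 * 1.95^2 ≈ -18.78
i=3: S_3 = -4.94 * 1.95^3 ≈ -36.63
i=4: S_4 = -4.94 * 1.95^4 ≈ -71.43
The first 5 terms are: [-4.94, -9.63, -18.78, -36.63, -71.43]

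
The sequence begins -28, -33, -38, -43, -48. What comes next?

Differences: -33 - -28 = -5
This is an arithmetic sequence with common difference d = -5.
Next term = -48 + -5 = -53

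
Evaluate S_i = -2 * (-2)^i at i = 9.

S_9 = -2 * (-2)^9 = -2 * -512 = 1024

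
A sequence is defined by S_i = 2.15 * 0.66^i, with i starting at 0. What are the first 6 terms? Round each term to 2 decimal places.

This is a geometric sequence.
i=0: S_0 = 2.15 * 0.66^0 = 2.15
i=1: S_1 = 2.15 * 0.66^1 ≈ 1.42
i=2: S_2 = 2.15 * 0.66^2 ≈ 0.94
i=3: S_3 = 2.15 * 0.66^3 ≈ 0.62
i=4: S_4 = 2.15 * 0.66^4 ≈ 0.41
i=5: S_5 = 2.15 * 0.66^5 ≈ 0.27
The first 6 terms are: [2.15, 1.42, 0.94, 0.62, 0.41, 0.27]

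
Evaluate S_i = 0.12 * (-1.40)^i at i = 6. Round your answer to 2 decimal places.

S_6 = 0.12 * (-1.4)^6 ≈ 0.12 * 7.5295 ≈ 0.9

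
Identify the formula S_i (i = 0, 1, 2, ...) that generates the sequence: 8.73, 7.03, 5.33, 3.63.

Check differences: 7.03 - 8.73 = -1.7
5.33 - 7.03 = -1.7
Common difference d = -1.7.
First term a = 8.73.
Formula: S_i = 8.73 - 1.70*i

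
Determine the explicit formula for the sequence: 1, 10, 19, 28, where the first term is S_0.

Check differences: 10 - 1 = 9
19 - 10 = 9
Common difference d = 9.
First term a = 1.
Formula: S_i = 1 + 9*i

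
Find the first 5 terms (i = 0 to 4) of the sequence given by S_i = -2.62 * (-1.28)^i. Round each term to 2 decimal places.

This is a geometric sequence.
i=0: S_0 = -2.62 * (-1.28)^0 = -2.62
i=1: S_1 = -2.62 * (-1.28)^1 ≈ 3.35
i=2: S_2 = -2.62 * (-1.28)^2 ≈ -4.29
i=3: S_3 = -2.62 * (-1.28)^3 ≈ 5.49
i=4: S_4 = -2.62 * (-1.28)^4 ≈ -7.03
The first 5 terms are: [-2.62, 3.35, -4.29, 5.49, -7.03]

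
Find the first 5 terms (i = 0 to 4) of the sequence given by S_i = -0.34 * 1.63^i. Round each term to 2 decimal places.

This is a geometric sequence.
i=0: S_0 = -0.34 * 1.63^0 = -0.34
i=1: S_1 = -0.34 * 1.63^1 ≈ -0.55
i=2: S_2 = -0.34 * 1.63^2 ≈ -0.9
i=3: S_3 = -0.34 * 1.63^3 ≈ -1.47
i=4: S_4 = -0.34 * 1.63^4 ≈ -2.4
The first 5 terms are: [-0.34, -0.55, -0.9, -1.47, -2.4]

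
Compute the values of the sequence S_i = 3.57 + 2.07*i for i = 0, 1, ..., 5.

This is an arithmetic sequence.
i=0: S_0 = 3.57 + 2.07*0 = 3.57
i=1: S_1 = 3.57 + 2.07*1 = 5.64
i=2: S_2 = 3.57 + 2.07*2 = 7.71
i=3: S_3 = 3.57 + 2.07*3 = 9.78
i=4: S_4 = 3.57 + 2.07*4 = 11.85
i=5: S_5 = 3.57 + 2.07*5 = 13.92
The first 6 terms are: [3.57, 5.64, 7.71, 9.78, 11.85, 13.92]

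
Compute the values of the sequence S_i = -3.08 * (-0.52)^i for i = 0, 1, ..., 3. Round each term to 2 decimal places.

This is a geometric sequence.
i=0: S_0 = -3.08 * (-0.52)^0 = -3.08
i=1: S_1 = -3.08 * (-0.52)^1 ≈ 1.6
i=2: S_2 = -3.08 * (-0.52)^2 ≈ -0.83
i=3: S_3 = -3.08 * (-0.52)^3 ≈ 0.43
The first 4 terms are: [-3.08, 1.6, -0.83, 0.43]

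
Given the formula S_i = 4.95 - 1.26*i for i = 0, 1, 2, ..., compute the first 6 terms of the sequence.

This is an arithmetic sequence.
i=0: S_0 = 4.95 + -1.26*0 = 4.95
i=1: S_1 = 4.95 + -1.26*1 = 3.69
i=2: S_2 = 4.95 + -1.26*2 = 2.43
i=3: S_3 = 4.95 + -1.26*3 = 1.17
i=4: S_4 = 4.95 + -1.26*4 = -0.09
i=5: S_5 = 4.95 + -1.26*5 = -1.35
The first 6 terms are: [4.95, 3.69, 2.43, 1.17, -0.09, -1.35]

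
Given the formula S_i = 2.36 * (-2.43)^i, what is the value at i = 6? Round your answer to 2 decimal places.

S_6 = 2.36 * (-2.43)^6 ≈ 2.36 * 205.8911 ≈ 485.9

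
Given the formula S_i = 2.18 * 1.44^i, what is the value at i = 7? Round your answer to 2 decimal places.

S_7 = 2.18 * 1.44^7 ≈ 2.18 * 12.8392 ≈ 27.99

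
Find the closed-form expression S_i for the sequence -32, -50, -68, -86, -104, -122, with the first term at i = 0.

Check differences: -50 - -32 = -18
-68 - -50 = -18
Common difference d = -18.
First term a = -32.
Formula: S_i = -32 - 18*i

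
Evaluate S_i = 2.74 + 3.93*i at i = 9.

S_9 = 2.74 + 3.93*9 = 2.74 + 35.37 = 38.11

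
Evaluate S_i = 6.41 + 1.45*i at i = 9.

S_9 = 6.41 + 1.45*9 = 6.41 + 13.05 = 19.46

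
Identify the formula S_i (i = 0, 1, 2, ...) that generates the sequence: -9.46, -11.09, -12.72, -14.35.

Check differences: -11.09 - -9.46 = -1.63
-12.72 - -11.09 = -1.63
Common difference d = -1.63.
First term a = -9.46.
Formula: S_i = -9.46 - 1.63*i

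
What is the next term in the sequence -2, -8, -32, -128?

Ratios: -8 / -2 = 4.0
This is a geometric sequence with common ratio r = 4.
Next term = -128 * 4 = -512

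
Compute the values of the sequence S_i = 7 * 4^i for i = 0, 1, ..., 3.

This is a geometric sequence.
i=0: S_0 = 7 * 4^0 = 7
i=1: S_1 = 7 * 4^1 = 28
i=2: S_2 = 7 * 4^2 = 112
i=3: S_3 = 7 * 4^3 = 448
The first 4 terms are: [7, 28, 112, 448]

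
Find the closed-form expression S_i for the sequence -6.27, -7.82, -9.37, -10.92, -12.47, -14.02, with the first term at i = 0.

Check differences: -7.82 - -6.27 = -1.55
-9.37 - -7.82 = -1.55
Common difference d = -1.55.
First term a = -6.27.
Formula: S_i = -6.27 - 1.55*i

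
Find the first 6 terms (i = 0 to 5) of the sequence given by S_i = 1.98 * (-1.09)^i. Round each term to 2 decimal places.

This is a geometric sequence.
i=0: S_0 = 1.98 * (-1.09)^0 = 1.98
i=1: S_1 = 1.98 * (-1.09)^1 ≈ -2.16
i=2: S_2 = 1.98 * (-1.09)^2 ≈ 2.35
i=3: S_3 = 1.98 * (-1.09)^3 ≈ -2.56
i=4: S_4 = 1.98 * (-1.09)^4 ≈ 2.79
i=5: S_5 = 1.98 * (-1.09)^5 ≈ -3.05
The first 6 terms are: [1.98, -2.16, 2.35, -2.56, 2.79, -3.05]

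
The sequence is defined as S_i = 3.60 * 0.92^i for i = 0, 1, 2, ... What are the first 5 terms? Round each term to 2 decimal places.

This is a geometric sequence.
i=0: S_0 = 3.6 * 0.92^0 = 3.6
i=1: S_1 = 3.6 * 0.92^1 ≈ 3.31
i=2: S_2 = 3.6 * 0.92^2 ≈ 3.05
i=3: S_3 = 3.6 * 0.92^3 ≈ 2.8
i=4: S_4 = 3.6 * 0.92^4 ≈ 2.58
The first 5 terms are: [3.6, 3.31, 3.05, 2.8, 2.58]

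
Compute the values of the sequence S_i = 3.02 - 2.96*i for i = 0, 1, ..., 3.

This is an arithmetic sequence.
i=0: S_0 = 3.02 + -2.96*0 = 3.02
i=1: S_1 = 3.02 + -2.96*1 = 0.06
i=2: S_2 = 3.02 + -2.96*2 = -2.9
i=3: S_3 = 3.02 + -2.96*3 = -5.86
The first 4 terms are: [3.02, 0.06, -2.9, -5.86]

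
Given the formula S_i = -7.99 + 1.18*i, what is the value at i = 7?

S_7 = -7.99 + 1.18*7 = -7.99 + 8.26 = 0.27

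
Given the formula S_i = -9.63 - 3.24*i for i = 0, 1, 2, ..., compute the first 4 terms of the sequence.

This is an arithmetic sequence.
i=0: S_0 = -9.63 + -3.24*0 = -9.63
i=1: S_1 = -9.63 + -3.24*1 = -12.87
i=2: S_2 = -9.63 + -3.24*2 = -16.11
i=3: S_3 = -9.63 + -3.24*3 = -19.35
The first 4 terms are: [-9.63, -12.87, -16.11, -19.35]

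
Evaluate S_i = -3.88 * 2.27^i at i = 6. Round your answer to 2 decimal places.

S_6 = -3.88 * 2.27^6 ≈ -3.88 * 136.8218 ≈ -530.87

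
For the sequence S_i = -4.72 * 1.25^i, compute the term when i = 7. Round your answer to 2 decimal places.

S_7 = -4.72 * 1.25^7 ≈ -4.72 * 4.7684 ≈ -22.51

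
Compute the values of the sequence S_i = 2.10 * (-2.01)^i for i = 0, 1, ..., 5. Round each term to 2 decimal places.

This is a geometric sequence.
i=0: S_0 = 2.1 * (-2.01)^0 = 2.1
i=1: S_1 = 2.1 * (-2.01)^1 ≈ -4.22
i=2: S_2 = 2.1 * (-2.01)^2 ≈ 8.48
i=3: S_3 = 2.1 * (-2.01)^3 ≈ -17.05
i=4: S_4 = 2.1 * (-2.01)^4 ≈ 34.28
i=5: S_5 = 2.1 * (-2.01)^5 ≈ -68.9
The first 6 terms are: [2.1, -4.22, 8.48, -17.05, 34.28, -68.9]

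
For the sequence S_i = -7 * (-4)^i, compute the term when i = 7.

S_7 = -7 * (-4)^7 = -7 * -16384 = 114688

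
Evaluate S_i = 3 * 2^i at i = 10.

S_10 = 3 * 2^10 = 3 * 1024 = 3072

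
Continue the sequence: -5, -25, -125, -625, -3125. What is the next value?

Ratios: -25 / -5 = 5.0
This is a geometric sequence with common ratio r = 5.
Next term = -3125 * 5 = -15625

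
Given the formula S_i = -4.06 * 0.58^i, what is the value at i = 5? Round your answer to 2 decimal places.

S_5 = -4.06 * 0.58^5 ≈ -4.06 * 0.0656 ≈ -0.27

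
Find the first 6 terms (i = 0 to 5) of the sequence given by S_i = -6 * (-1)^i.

This is a geometric sequence.
i=0: S_0 = -6 * (-1)^0 = -6
i=1: S_1 = -6 * (-1)^1 = 6
i=2: S_2 = -6 * (-1)^2 = -6
i=3: S_3 = -6 * (-1)^3 = 6
i=4: S_4 = -6 * (-1)^4 = -6
i=5: S_5 = -6 * (-1)^5 = 6
The first 6 terms are: [-6, 6, -6, 6, -6, 6]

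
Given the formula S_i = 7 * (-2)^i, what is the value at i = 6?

S_6 = 7 * (-2)^6 = 7 * 64 = 448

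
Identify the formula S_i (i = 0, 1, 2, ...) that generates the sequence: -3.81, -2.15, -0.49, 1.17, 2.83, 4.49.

Check differences: -2.15 - -3.81 = 1.66
-0.49 - -2.15 = 1.66
Common difference d = 1.66.
First term a = -3.81.
Formula: S_i = -3.81 + 1.66*i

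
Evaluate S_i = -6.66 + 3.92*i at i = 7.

S_7 = -6.66 + 3.92*7 = -6.66 + 27.44 = 20.78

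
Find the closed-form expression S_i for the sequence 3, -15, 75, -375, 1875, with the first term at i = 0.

Check ratios: -15 / 3 = -5.0
Common ratio r = -5.
First term a = 3.
Formula: S_i = 3 * (-5)^i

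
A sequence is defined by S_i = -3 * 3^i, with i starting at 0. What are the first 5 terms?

This is a geometric sequence.
i=0: S_0 = -3 * 3^0 = -3
i=1: S_1 = -3 * 3^1 = -9
i=2: S_2 = -3 * 3^2 = -27
i=3: S_3 = -3 * 3^3 = -81
i=4: S_4 = -3 * 3^4 = -243
The first 5 terms are: [-3, -9, -27, -81, -243]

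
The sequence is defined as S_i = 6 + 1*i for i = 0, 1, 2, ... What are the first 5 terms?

This is an arithmetic sequence.
i=0: S_0 = 6 + 1*0 = 6
i=1: S_1 = 6 + 1*1 = 7
i=2: S_2 = 6 + 1*2 = 8
i=3: S_3 = 6 + 1*3 = 9
i=4: S_4 = 6 + 1*4 = 10
The first 5 terms are: [6, 7, 8, 9, 10]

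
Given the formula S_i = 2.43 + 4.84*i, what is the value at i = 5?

S_5 = 2.43 + 4.84*5 = 2.43 + 24.2 = 26.63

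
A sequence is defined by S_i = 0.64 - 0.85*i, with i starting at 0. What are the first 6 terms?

This is an arithmetic sequence.
i=0: S_0 = 0.64 + -0.85*0 = 0.64
i=1: S_1 = 0.64 + -0.85*1 = -0.21
i=2: S_2 = 0.64 + -0.85*2 = -1.06
i=3: S_3 = 0.64 + -0.85*3 = -1.91
i=4: S_4 = 0.64 + -0.85*4 = -2.76
i=5: S_5 = 0.64 + -0.85*5 = -3.61
The first 6 terms are: [0.64, -0.21, -1.06, -1.91, -2.76, -3.61]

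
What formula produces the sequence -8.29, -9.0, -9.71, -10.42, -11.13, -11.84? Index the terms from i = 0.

Check differences: -9.0 - -8.29 = -0.71
-9.71 - -9.0 = -0.71
Common difference d = -0.71.
First term a = -8.29.
Formula: S_i = -8.29 - 0.71*i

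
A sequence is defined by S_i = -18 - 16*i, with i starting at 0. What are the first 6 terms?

This is an arithmetic sequence.
i=0: S_0 = -18 + -16*0 = -18
i=1: S_1 = -18 + -16*1 = -34
i=2: S_2 = -18 + -16*2 = -50
i=3: S_3 = -18 + -16*3 = -66
i=4: S_4 = -18 + -16*4 = -82
i=5: S_5 = -18 + -16*5 = -98
The first 6 terms are: [-18, -34, -50, -66, -82, -98]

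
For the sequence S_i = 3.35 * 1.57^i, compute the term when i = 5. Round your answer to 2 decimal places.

S_5 = 3.35 * 1.57^5 ≈ 3.35 * 9.5389 ≈ 31.96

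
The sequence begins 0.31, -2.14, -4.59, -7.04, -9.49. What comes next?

Differences: -2.14 - 0.31 = -2.45
This is an arithmetic sequence with common difference d = -2.45.
Next term = -9.49 + -2.45 = -11.94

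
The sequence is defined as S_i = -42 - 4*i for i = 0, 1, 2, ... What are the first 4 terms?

This is an arithmetic sequence.
i=0: S_0 = -42 + -4*0 = -42
i=1: S_1 = -42 + -4*1 = -46
i=2: S_2 = -42 + -4*2 = -50
i=3: S_3 = -42 + -4*3 = -54
The first 4 terms are: [-42, -46, -50, -54]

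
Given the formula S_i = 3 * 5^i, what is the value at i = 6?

S_6 = 3 * 5^6 = 3 * 15625 = 46875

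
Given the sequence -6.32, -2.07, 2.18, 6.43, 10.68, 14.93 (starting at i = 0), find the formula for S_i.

Check differences: -2.07 - -6.32 = 4.25
2.18 - -2.07 = 4.25
Common difference d = 4.25.
First term a = -6.32.
Formula: S_i = -6.32 + 4.25*i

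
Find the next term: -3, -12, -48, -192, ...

Ratios: -12 / -3 = 4.0
This is a geometric sequence with common ratio r = 4.
Next term = -192 * 4 = -768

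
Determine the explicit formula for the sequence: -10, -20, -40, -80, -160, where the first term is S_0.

Check ratios: -20 / -10 = 2.0
Common ratio r = 2.
First term a = -10.
Formula: S_i = -10 * 2^i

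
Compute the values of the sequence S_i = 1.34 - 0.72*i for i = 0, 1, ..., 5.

This is an arithmetic sequence.
i=0: S_0 = 1.34 + -0.72*0 = 1.34
i=1: S_1 = 1.34 + -0.72*1 = 0.62
i=2: S_2 = 1.34 + -0.72*2 = -0.1
i=3: S_3 = 1.34 + -0.72*3 = -0.82
i=4: S_4 = 1.34 + -0.72*4 = -1.54
i=5: S_5 = 1.34 + -0.72*5 = -2.26
The first 6 terms are: [1.34, 0.62, -0.1, -0.82, -1.54, -2.26]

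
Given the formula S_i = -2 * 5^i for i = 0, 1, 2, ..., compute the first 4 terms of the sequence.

This is a geometric sequence.
i=0: S_0 = -2 * 5^0 = -2
i=1: S_1 = -2 * 5^1 = -10
i=2: S_2 = -2 * 5^2 = -50
i=3: S_3 = -2 * 5^3 = -250
The first 4 terms are: [-2, -10, -50, -250]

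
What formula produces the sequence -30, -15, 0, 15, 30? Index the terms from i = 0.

Check differences: -15 - -30 = 15
0 - -15 = 15
Common difference d = 15.
First term a = -30.
Formula: S_i = -30 + 15*i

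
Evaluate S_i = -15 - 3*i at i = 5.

S_5 = -15 + -3*5 = -15 + -15 = -30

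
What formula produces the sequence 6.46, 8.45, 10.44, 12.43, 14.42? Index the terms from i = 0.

Check differences: 8.45 - 6.46 = 1.99
10.44 - 8.45 = 1.99
Common difference d = 1.99.
First term a = 6.46.
Formula: S_i = 6.46 + 1.99*i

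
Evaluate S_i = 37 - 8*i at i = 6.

S_6 = 37 + -8*6 = 37 + -48 = -11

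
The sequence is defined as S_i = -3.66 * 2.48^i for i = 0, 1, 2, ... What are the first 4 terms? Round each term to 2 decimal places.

This is a geometric sequence.
i=0: S_0 = -3.66 * 2.48^0 = -3.66
i=1: S_1 = -3.66 * 2.48^1 ≈ -9.08
i=2: S_2 = -3.66 * 2.48^2 ≈ -22.51
i=3: S_3 = -3.66 * 2.48^3 ≈ -55.83
The first 4 terms are: [-3.66, -9.08, -22.51, -55.83]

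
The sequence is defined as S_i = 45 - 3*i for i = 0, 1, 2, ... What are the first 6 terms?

This is an arithmetic sequence.
i=0: S_0 = 45 + -3*0 = 45
i=1: S_1 = 45 + -3*1 = 42
i=2: S_2 = 45 + -3*2 = 39
i=3: S_3 = 45 + -3*3 = 36
i=4: S_4 = 45 + -3*4 = 33
i=5: S_5 = 45 + -3*5 = 30
The first 6 terms are: [45, 42, 39, 36, 33, 30]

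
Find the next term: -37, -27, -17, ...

Differences: -27 - -37 = 10
This is an arithmetic sequence with common difference d = 10.
Next term = -17 + 10 = -7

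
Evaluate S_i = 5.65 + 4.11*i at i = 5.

S_5 = 5.65 + 4.11*5 = 5.65 + 20.55 = 26.2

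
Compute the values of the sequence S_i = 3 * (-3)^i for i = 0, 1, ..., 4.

This is a geometric sequence.
i=0: S_0 = 3 * (-3)^0 = 3
i=1: S_1 = 3 * (-3)^1 = -9
i=2: S_2 = 3 * (-3)^2 = 27
i=3: S_3 = 3 * (-3)^3 = -81
i=4: S_4 = 3 * (-3)^4 = 243
The first 5 terms are: [3, -9, 27, -81, 243]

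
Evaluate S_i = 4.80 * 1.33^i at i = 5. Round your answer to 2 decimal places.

S_5 = 4.8 * 1.33^5 ≈ 4.8 * 4.1616 ≈ 19.98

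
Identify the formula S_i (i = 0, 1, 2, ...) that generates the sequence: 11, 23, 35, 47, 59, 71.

Check differences: 23 - 11 = 12
35 - 23 = 12
Common difference d = 12.
First term a = 11.
Formula: S_i = 11 + 12*i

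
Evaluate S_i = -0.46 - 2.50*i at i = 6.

S_6 = -0.46 + -2.5*6 = -0.46 + -15.0 = -15.46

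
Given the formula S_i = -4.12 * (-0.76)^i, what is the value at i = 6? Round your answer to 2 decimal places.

S_6 = -4.12 * (-0.76)^6 ≈ -4.12 * 0.1927 ≈ -0.79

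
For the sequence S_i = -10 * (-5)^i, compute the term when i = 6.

S_6 = -10 * (-5)^6 = -10 * 15625 = -156250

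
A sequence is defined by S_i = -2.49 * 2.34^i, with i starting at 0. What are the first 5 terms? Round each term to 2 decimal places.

This is a geometric sequence.
i=0: S_0 = -2.49 * 2.34^0 = -2.49
i=1: S_1 = -2.49 * 2.34^1 ≈ -5.83
i=2: S_2 = -2.49 * 2.34^2 ≈ -13.63
i=3: S_3 = -2.49 * 2.34^3 ≈ -31.9
i=4: S_4 = -2.49 * 2.34^4 ≈ -74.66
The first 5 terms are: [-2.49, -5.83, -13.63, -31.9, -74.66]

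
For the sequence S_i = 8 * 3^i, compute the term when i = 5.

S_5 = 8 * 3^5 = 8 * 243 = 1944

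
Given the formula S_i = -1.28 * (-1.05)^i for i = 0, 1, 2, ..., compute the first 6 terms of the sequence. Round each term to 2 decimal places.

This is a geometric sequence.
i=0: S_0 = -1.28 * (-1.05)^0 = -1.28
i=1: S_1 = -1.28 * (-1.05)^1 ≈ 1.34
i=2: S_2 = -1.28 * (-1.05)^2 ≈ -1.41
i=3: S_3 = -1.28 * (-1.05)^3 ≈ 1.48
i=4: S_4 = -1.28 * (-1.05)^4 ≈ -1.56
i=5: S_5 = -1.28 * (-1.05)^5 ≈ 1.63
The first 6 terms are: [-1.28, 1.34, -1.41, 1.48, -1.56, 1.63]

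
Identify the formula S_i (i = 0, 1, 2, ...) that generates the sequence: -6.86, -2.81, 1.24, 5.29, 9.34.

Check differences: -2.81 - -6.86 = 4.05
1.24 - -2.81 = 4.05
Common difference d = 4.05.
First term a = -6.86.
Formula: S_i = -6.86 + 4.05*i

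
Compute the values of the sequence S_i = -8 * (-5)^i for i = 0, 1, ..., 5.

This is a geometric sequence.
i=0: S_0 = -8 * (-5)^0 = -8
i=1: S_1 = -8 * (-5)^1 = 40
i=2: S_2 = -8 * (-5)^2 = -200
i=3: S_3 = -8 * (-5)^3 = 1000
i=4: S_4 = -8 * (-5)^4 = -5000
i=5: S_5 = -8 * (-5)^5 = 25000
The first 6 terms are: [-8, 40, -200, 1000, -5000, 25000]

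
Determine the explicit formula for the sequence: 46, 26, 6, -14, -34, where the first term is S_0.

Check differences: 26 - 46 = -20
6 - 26 = -20
Common difference d = -20.
First term a = 46.
Formula: S_i = 46 - 20*i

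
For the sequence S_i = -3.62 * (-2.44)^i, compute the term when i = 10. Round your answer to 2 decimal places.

S_10 = -3.62 * (-2.44)^10 ≈ -3.62 * 7479.9426 ≈ -27077.39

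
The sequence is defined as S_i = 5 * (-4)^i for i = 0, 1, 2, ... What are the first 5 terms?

This is a geometric sequence.
i=0: S_0 = 5 * (-4)^0 = 5
i=1: S_1 = 5 * (-4)^1 = -20
i=2: S_2 = 5 * (-4)^2 = 80
i=3: S_3 = 5 * (-4)^3 = -320
i=4: S_4 = 5 * (-4)^4 = 1280
The first 5 terms are: [5, -20, 80, -320, 1280]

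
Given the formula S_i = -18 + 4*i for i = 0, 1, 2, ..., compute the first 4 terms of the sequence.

This is an arithmetic sequence.
i=0: S_0 = -18 + 4*0 = -18
i=1: S_1 = -18 + 4*1 = -14
i=2: S_2 = -18 + 4*2 = -10
i=3: S_3 = -18 + 4*3 = -6
The first 4 terms are: [-18, -14, -10, -6]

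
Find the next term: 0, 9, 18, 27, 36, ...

Differences: 9 - 0 = 9
This is an arithmetic sequence with common difference d = 9.
Next term = 36 + 9 = 45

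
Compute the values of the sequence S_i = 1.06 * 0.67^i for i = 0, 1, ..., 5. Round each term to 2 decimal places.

This is a geometric sequence.
i=0: S_0 = 1.06 * 0.67^0 = 1.06
i=1: S_1 = 1.06 * 0.67^1 ≈ 0.71
i=2: S_2 = 1.06 * 0.67^2 ≈ 0.48
i=3: S_3 = 1.06 * 0.67^3 ≈ 0.32
i=4: S_4 = 1.06 * 0.67^4 ≈ 0.21
i=5: S_5 = 1.06 * 0.67^5 ≈ 0.14
The first 6 terms are: [1.06, 0.71, 0.48, 0.32, 0.21, 0.14]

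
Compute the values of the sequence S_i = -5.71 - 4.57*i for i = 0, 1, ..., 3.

This is an arithmetic sequence.
i=0: S_0 = -5.71 + -4.57*0 = -5.71
i=1: S_1 = -5.71 + -4.57*1 = -10.28
i=2: S_2 = -5.71 + -4.57*2 = -14.85
i=3: S_3 = -5.71 + -4.57*3 = -19.42
The first 4 terms are: [-5.71, -10.28, -14.85, -19.42]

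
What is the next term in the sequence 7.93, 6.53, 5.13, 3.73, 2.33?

Differences: 6.53 - 7.93 = -1.4
This is an arithmetic sequence with common difference d = -1.4.
Next term = 2.33 + -1.4 = 0.93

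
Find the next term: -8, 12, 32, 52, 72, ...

Differences: 12 - -8 = 20
This is an arithmetic sequence with common difference d = 20.
Next term = 72 + 20 = 92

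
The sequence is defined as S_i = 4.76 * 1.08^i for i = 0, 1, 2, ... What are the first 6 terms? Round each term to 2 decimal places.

This is a geometric sequence.
i=0: S_0 = 4.76 * 1.08^0 = 4.76
i=1: S_1 = 4.76 * 1.08^1 ≈ 5.14
i=2: S_2 = 4.76 * 1.08^2 ≈ 5.55
i=3: S_3 = 4.76 * 1.08^3 ≈ 6.0
i=4: S_4 = 4.76 * 1.08^4 ≈ 6.48
i=5: S_5 = 4.76 * 1.08^5 ≈ 6.99
The first 6 terms are: [4.76, 5.14, 5.55, 6.0, 6.48, 6.99]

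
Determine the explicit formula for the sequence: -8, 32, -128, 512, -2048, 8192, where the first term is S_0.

Check ratios: 32 / -8 = -4.0
Common ratio r = -4.
First term a = -8.
Formula: S_i = -8 * (-4)^i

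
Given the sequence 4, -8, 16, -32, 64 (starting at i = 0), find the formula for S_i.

Check ratios: -8 / 4 = -2.0
Common ratio r = -2.
First term a = 4.
Formula: S_i = 4 * (-2)^i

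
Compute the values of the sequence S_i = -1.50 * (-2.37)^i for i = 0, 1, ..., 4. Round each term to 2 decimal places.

This is a geometric sequence.
i=0: S_0 = -1.5 * (-2.37)^0 = -1.5
i=1: S_1 = -1.5 * (-2.37)^1 ≈ 3.56
i=2: S_2 = -1.5 * (-2.37)^2 ≈ -8.43
i=3: S_3 = -1.5 * (-2.37)^3 ≈ 19.97
i=4: S_4 = -1.5 * (-2.37)^4 ≈ -47.32
The first 5 terms are: [-1.5, 3.56, -8.43, 19.97, -47.32]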